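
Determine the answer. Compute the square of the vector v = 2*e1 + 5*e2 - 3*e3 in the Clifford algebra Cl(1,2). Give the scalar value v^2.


v^2 = sum of c_i^2 * e_i^2
Positive signature terms (e_i^2 = +1): 2^2 = 4
Negative signature terms (e_j^2 = -1): 5^2 + (-3)^2 = 34
v^2 = 4 - 34 = -30


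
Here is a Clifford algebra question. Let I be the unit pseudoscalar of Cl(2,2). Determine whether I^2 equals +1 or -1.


The pseudoscalar I = e1...e_n (product of all n generators) of Cl(p,q) satisfies I^2 = (-1)^(q + n(n-1)/2).
p = 2, q = 2, n = p + q = 4
n(n-1)/2 = 4 * 3 / 2 = 6
Exponent = q + n(n-1)/2 = 2 + 6 = 8
I^2 = (-1)^8 = +1


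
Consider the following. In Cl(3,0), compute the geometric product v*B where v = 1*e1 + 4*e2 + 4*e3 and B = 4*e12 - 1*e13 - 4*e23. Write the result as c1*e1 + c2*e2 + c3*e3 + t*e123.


vB has grade-1 (vector) and grade-3 (trivector) parts: vB = (v _| B) + (v ^ B).
Vector part <vB>_1:
  e1: -v2*b12 - v3*b13 = -(4)*(4) - (4)*(-1) = -12
  e2: v1*b12 - v3*b23 = (1)*(4) - (4)*(-4) = 20
  e3: v1*b13 + v2*b23 = (1)*(-1) + (4)*(-4) = -17
Trivector part <vB>_3:
  e123: v1*b23 - v2*b13 + v3*b12 = (1)*(-4) - (4)*(-1) + (4)*(4) = 16
vB = -12*e1 + 20*e2 - 17*e3 + 16*e123


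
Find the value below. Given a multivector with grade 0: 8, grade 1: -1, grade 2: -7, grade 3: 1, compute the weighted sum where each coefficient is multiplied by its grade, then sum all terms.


Grade-weighted sum = sum of grade_k * coefficient_k
0*8 = 0
1*(-1) = -1
2*(-7) = -14
3*1 = 3
Total = 0 + (-1) + (-14) + 3 = -12


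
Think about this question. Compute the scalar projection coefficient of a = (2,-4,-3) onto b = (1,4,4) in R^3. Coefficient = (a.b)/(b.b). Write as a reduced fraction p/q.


Projection coefficient = (a . b) / (b . b)
a . b = 2*1 + (-4)*4 + (-3)*4
= 2 + (-16) + (-12) = -26
b . b = 1^2 + 4^2 + 4^2
= 1 + 16 + 16 = 33
Coefficient = -26/33
In lowest terms: -26/33


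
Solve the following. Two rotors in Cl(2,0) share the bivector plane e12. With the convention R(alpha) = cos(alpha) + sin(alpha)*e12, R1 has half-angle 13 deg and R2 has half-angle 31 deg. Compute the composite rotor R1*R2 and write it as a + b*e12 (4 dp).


Same-plane rotors commute and their half-angles add:
R1*R2 = cos(a1 + a2) + sin(a1 + a2)*e12.
a1 + a2 = 13 + 31 = 44 deg
cos(44 deg) = 0.7193
sin(44 deg) = 0.6947
R1*R2 = 0.7193 + 0.6947*e12


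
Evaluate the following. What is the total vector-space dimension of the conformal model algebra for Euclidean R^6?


The conformal model of R^6 uses Cl(7,1): the 6 Euclidean generators plus two extra orthogonal generators e+ (e+^2 = +1) and e- (e-^2 = -1), from which the null vectors e0, einf are built.
Number of generators m = 6 + 2 = 8.
dim Cl(p,q) = 2^m = 2^8 = 256


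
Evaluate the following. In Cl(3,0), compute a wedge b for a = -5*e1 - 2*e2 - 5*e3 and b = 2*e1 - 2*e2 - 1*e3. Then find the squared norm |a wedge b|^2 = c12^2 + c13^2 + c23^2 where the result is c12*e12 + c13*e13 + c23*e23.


a wedge b = (a1*b2 - a2*b1)*e12 + (a1*b3 - a3*b1)*e13 + (a2*b3 - a3*b2)*e23
e12 coeff: (-5)*(-2) - (-2)*2 = 10 - (-4) = 14
e13 coeff: (-5)*(-1) - (-5)*2 = 5 - (-10) = 15
e23 coeff: (-2)*(-1) - (-5)*(-2) = 2 - 10 = -8
|a wedge b|^2 = 14^2 + 15^2 + (-8)^2
= 196 + 225 + 64
= 485


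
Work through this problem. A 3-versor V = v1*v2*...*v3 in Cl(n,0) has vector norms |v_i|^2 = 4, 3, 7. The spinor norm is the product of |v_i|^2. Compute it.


Spinor norm N(V) = |v1|^2 * |v2|^2 * ... * |v3|^2
= 4 * 3 * 7
Running product: 4, 12, 84
N(V) = 84


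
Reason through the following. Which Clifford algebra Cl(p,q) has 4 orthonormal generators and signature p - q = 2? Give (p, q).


We need p + q = 4 and p - q = 2.
Adding: 2p = 4 + 2 = 6, so p = 3.
Then q = 4 - 3 = 1.
(p, q) = (3, 1)


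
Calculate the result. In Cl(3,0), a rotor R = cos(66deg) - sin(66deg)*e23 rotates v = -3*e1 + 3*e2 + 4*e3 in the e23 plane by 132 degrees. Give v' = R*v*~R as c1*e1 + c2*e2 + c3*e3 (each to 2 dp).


Rotor R = cos(66deg) - sin(66deg)*e23
Rotation angle theta = 2 * 66 = 132 degrees in the e23 plane (e2 -> e3).
The component perpendicular to the plane (e1) is invariant: v'_1 = v1 = -3.00
cos(132deg) = -0.6691, sin(132deg) = 0.7431
v'_2 = v2*cos(theta) - v3*sin(theta) = 3*(-0.6691) - 4*0.7431 = -4.98
v'_3 = v2*sin(theta) + v3*cos(theta) = 3*0.7431 + 4*(-0.6691) = -0.45
v' = -3.00*e1 - 4.98*e2 - 0.45*e3


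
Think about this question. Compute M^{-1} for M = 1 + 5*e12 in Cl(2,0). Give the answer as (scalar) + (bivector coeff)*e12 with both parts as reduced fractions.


M = 1 + 5*e12, where e12^2 = -1.
Since M commutes with its reverse ~M = a - b*e12, M * ~M = a^2 - b^2*e12^2 = a^2 + b^2.
So M^{-1} = ~M / (a^2 + b^2) = (a - b*e12)/(a^2 + b^2).
a^2 + b^2 = 1 + 25 = 26
Scalar part = 1/26 = 1/26
Bivector coeff = -5/26 = -5/26
M^{-1} = 1/26 - 5/26*e12


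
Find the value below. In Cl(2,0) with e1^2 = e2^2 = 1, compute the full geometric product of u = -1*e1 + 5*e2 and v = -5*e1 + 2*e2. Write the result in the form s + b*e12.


Expand: (-1*e1 + 5*e2)(-5*e1 + 2*e2)
= (-1)*(-5)*e1e1 + (-1)*2*e1e2 + 5*(-5)*e2e1 + 5*2*e2e2
Using e1^2 = e2^2 = 1, e2e1 = -e1e2:
Scalar part s = (-1)*(-5) + 5*2 = 5 + 10 = 15
Bivector part b = (-1)*2 - 5*(-5) = -2 - (-25) = 23
uv = 15 + 23*e12


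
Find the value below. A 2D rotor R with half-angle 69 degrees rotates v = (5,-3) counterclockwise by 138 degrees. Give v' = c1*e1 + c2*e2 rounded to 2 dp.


Rotor R = cos(69deg) - sin(69deg)*e12
Rotation angle theta = 2 * 69 = 138 degrees
v' = R*v*~R rotates v by theta.
cos(138deg) = -0.7431, sin(138deg) = 0.6691
v'_1 = 5*cos(138deg) - (-3)*sin(138deg)
= 5*(-0.7431) - (-3)*0.6691
= -1.71
v'_2 = 5*sin(138deg) + (-3)*cos(138deg)
= 5*0.6691 + (-3)*(-0.7431)
= 5.58
v' = -1.71*e1 + 5.58*e2


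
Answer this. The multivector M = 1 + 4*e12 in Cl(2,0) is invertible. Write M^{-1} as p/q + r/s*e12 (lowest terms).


M = 1 + 4*e12, where e12^2 = -1.
Since M commutes with its reverse ~M = a - b*e12, M * ~M = a^2 - b^2*e12^2 = a^2 + b^2.
So M^{-1} = ~M / (a^2 + b^2) = (a - b*e12)/(a^2 + b^2).
a^2 + b^2 = 1 + 16 = 17
Scalar part = 1/17 = 1/17
Bivector coeff = -4/17 = -4/17
M^{-1} = 1/17 - 4/17*e12


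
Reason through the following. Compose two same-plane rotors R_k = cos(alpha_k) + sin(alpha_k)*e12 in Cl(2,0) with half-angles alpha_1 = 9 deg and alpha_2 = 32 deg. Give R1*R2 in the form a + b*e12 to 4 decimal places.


Same-plane rotors commute and their half-angles add:
R1*R2 = cos(a1 + a2) + sin(a1 + a2)*e12.
a1 + a2 = 9 + 32 = 41 deg
cos(41 deg) = 0.7547
sin(41 deg) = 0.6561
R1*R2 = 0.7547 + 0.6561*e12


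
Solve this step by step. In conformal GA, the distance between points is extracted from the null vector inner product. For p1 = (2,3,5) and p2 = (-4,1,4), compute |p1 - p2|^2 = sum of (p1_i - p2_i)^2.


p1 - p2 = (6, 2, 1)
|p1 - p2|^2 = 6^2 + 2^2 + 1^2
= 36 + 4 + 1
= 41


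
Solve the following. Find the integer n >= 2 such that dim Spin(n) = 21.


dim Spin(n) = dim so(n) = n(n-1)/2.
Solve n(n-1)/2 = 21, i.e. n^2 - n - 42 = 0.
Discriminant = 1 + 8*21 = 169
n = (1 + sqrt(169))/2 = (1 + 13)/2 = 7


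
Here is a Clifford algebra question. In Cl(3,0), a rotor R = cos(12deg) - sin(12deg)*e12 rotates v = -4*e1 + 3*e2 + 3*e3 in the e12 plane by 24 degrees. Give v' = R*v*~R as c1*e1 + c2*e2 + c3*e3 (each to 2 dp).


Rotor R = cos(12deg) - sin(12deg)*e12
Rotation angle theta = 2 * 12 = 24 degrees in the e12 plane (e1 -> e2).
The component perpendicular to the plane (e3) is invariant: v'_3 = v3 = 3.00
cos(24deg) = 0.9135, sin(24deg) = 0.4067
v'_1 = v1*cos(theta) - v2*sin(theta) = -4*0.9135 - 3*0.4067 = -4.87
v'_2 = v1*sin(theta) + v2*cos(theta) = -4*0.4067 + 3*0.9135 = 1.11
v' = -4.87*e1 + 1.11*e2 + 3.00*e3


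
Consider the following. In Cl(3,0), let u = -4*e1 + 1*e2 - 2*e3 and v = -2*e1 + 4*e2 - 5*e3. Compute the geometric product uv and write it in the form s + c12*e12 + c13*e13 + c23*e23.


In Cl(3,0): e_i^2 = 1, e_ie_j = -e_je_i for i != j.
Scalar part = u . v = (-4)*(-2) + 1*4 + (-2)*(-5)
= 8 + 4 + 10 = 22
e12 coeff = (-4)*4 - 1*(-2) = -16 - (-2) = -14
e13 coeff = (-4)*(-5) - (-2)*(-2) = 20 - 4 = 16
e23 coeff = 1*(-5) - (-2)*4 = -5 - (-8) = 3
uv = 22 - 14*e12 + 16*e13 + 3*e23


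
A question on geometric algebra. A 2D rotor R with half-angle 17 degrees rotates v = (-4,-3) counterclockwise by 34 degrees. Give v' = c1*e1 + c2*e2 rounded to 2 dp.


Rotor R = cos(17deg) - sin(17deg)*e12
Rotation angle theta = 2 * 17 = 34 degrees
v' = R*v*~R rotates v by theta.
cos(34deg) = 0.8290, sin(34deg) = 0.5592
v'_1 = -4*cos(34deg) - (-3)*sin(34deg)
= -4*0.8290 - (-3)*0.5592
= -1.64
v'_2 = -4*sin(34deg) + (-3)*cos(34deg)
= -4*0.5592 + (-3)*0.8290
= -4.72
v' = -1.64*e1 - 4.72*e2


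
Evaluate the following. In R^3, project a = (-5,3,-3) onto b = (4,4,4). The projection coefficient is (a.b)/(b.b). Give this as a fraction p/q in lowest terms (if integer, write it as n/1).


Projection coefficient = (a . b) / (b . b)
a . b = (-5)*4 + 3*4 + (-3)*4
= -20 + 12 + (-12) = -20
b . b = 4^2 + 4^2 + 4^2
= 16 + 16 + 16 = 48
Coefficient = -20/48
In lowest terms: -5/12


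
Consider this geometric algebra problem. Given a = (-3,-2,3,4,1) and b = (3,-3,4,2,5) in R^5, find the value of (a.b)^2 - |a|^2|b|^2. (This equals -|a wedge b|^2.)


a . b = (-3)*3 + (-2)*(-3) + 3*4 + 4*2 + 1*5
= -9 + 6 + 12 + 8 + 5 = 22
|a|^2 = (-3)^2 + (-2)^2 + 3^2 + 4^2 + 1^2 = 39
|b|^2 = 3^2 + (-3)^2 + 4^2 + 2^2 + 5^2 = 63
(a.b)^2 = 22^2 = 484
|a|^2 * |b|^2 = 39 * 63 = 2457
Result = 484 - 2457 = -1973


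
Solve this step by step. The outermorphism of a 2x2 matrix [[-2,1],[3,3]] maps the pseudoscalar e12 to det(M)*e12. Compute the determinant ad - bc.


The outermorphism of a linear map f sends e1^e2 to f(e1)^f(e2).
f(e1) = -2*e1 + 3*e2
f(e2) = 1*e1 + 3*e2
f(e1) ^ f(e2) = (-2*e1 + 3*e2) ^ (1*e1 + 3*e2)
= (-2)*3*e12 + 3*1*e21
= (-6 - 3)*e12
= -9*e12
Coefficient = -9


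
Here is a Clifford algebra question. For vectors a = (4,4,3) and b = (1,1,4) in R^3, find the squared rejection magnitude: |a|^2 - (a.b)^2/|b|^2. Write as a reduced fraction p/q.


|a|^2 = 4^2 + 4^2 + 3^2 = 41
|b|^2 = 1^2 + 1^2 + 4^2 = 18
a . b = 4*1 + 4*1 + 3*4 = 20
(a.b)^2 = 20^2 = 400
|rej|^2 = 41 - 400/18
= (738 - 400)/18
= 338/18
In lowest terms: 169/9


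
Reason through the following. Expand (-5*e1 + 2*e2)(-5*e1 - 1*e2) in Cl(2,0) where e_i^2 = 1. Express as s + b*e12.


Expand: (-5*e1 + 2*e2)(-5*e1 - 1*e2)
= (-5)*(-5)*e1e1 + (-5)*(-1)*e1e2 + 2*(-5)*e2e1 + 2*(-1)*e2e2
Using e1^2 = e2^2 = 1, e2e1 = -e1e2:
Scalar part s = (-5)*(-5) + 2*(-1) = 25 + (-2) = 23
Bivector part b = (-5)*(-1) - 2*(-5) = 5 - (-10) = 15
uv = 23 + 15*e12


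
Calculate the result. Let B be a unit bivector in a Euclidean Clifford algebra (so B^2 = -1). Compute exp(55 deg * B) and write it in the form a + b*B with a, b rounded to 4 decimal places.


For a unit bivector B with B^2 = -1, the exponential series gives
e^(theta*B) = cos(theta) + sin(theta)*B (the GA analogue of Euler's formula).
theta = 55 degrees = 0.959931 rad
cos(55 deg) = 0.5736
sin(55 deg) = 0.8192
exp(theta*B) = 0.5736 + 0.8192*B


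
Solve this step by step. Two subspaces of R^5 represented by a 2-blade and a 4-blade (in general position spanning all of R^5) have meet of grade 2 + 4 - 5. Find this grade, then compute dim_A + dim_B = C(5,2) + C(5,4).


Meet grade = grade(A) + grade(B) - n
= 2 + 4 - 5 = 1
C(5,2) = 10
C(5,4) = 5
dim_A + dim_B = 10 + 5 = 15


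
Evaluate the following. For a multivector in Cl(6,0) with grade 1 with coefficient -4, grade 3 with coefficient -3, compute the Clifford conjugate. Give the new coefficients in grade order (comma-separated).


Clifford conjugate sign for grade k: (-1)^(k(k+1)/2)
Grade 1: (-1)^(1*2/2) = (-1)^1 = -1, coeff -4 -> 4
Grade 3: (-1)^(3*4/2) = (-1)^6 = 1, coeff -3 -> -3
Conjugated coefficients: 4, -3


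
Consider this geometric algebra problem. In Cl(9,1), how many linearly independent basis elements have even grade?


Even subalgebra dimension = 2^(n-1)
n = 9 + 1 = 10
2^(10 - 1) = 2^9 = 512
Verification: sum of C(10,k) for even k = 1 + 45 + 210 + 210 + 45 + 1 = 512
Result = 512


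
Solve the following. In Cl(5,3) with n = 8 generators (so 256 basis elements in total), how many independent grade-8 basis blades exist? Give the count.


Number of grade-k basis blades in Cl(p,q) with n = p + q is C(n, k).
n = 5 + 3 = 8
C(8, 8) = 8! / (8! * 0!)
= 40320 / (40320 * 1)
= 1


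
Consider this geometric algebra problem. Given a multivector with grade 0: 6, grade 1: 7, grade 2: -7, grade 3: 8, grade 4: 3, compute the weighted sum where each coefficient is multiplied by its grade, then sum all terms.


Grade-weighted sum = sum of grade_k * coefficient_k
0*6 = 0
1*7 = 7
2*(-7) = -14
3*8 = 24
4*3 = 12
Total = 0 + 7 + (-14) + 24 + 12 = 29


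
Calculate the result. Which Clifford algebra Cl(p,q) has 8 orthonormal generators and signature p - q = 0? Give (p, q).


We need p + q = 8 and p - q = 0.
Adding: 2p = 8 + 0 = 8, so p = 4.
Then q = 8 - 4 = 4.
(p, q) = (4, 4)


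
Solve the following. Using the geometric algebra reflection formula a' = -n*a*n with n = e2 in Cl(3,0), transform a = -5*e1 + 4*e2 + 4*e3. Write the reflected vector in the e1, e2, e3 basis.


Reflection formula: a' = -n*a*n, with n = e2 (unit vector, n^2 = 1).
For reflection through hyperplane perp to e2:
The component along e2 flips sign, others stay.
a = (-5, 4, 4)
a' = (-5, -4, 4)
a' = -5*e1 - 4*e2 + 4*e3


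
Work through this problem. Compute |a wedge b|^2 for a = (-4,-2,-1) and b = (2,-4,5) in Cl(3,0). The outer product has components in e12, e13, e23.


a wedge b = (a1*b2 - a2*b1)*e12 + (a1*b3 - a3*b1)*e13 + (a2*b3 - a3*b2)*e23
e12 coeff: (-4)*(-4) - (-2)*2 = 16 - (-4) = 20
e13 coeff: (-4)*5 - (-1)*2 = -20 - (-2) = -18
e23 coeff: (-2)*5 - (-1)*(-4) = -10 - 4 = -14
|a wedge b|^2 = 20^2 + (-18)^2 + (-14)^2
= 400 + 324 + 196
= 920


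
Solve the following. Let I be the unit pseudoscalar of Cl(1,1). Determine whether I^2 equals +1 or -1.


The pseudoscalar I = e1...e_n (product of all n generators) of Cl(p,q) satisfies I^2 = (-1)^(q + n(n-1)/2).
p = 1, q = 1, n = p + q = 2
n(n-1)/2 = 2 * 1 / 2 = 1
Exponent = q + n(n-1)/2 = 1 + 1 = 2
I^2 = (-1)^2 = +1


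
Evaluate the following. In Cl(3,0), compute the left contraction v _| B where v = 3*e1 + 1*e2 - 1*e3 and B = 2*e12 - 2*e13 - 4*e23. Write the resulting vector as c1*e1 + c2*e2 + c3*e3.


Left contraction v _| B = <vB>_1 (grade-1 part of the geometric product vB).
Using e1_|e12 = e2, e2_|e12 = -e1, e1_|e13 = e3, e3_|e13 = -e1, e2_|e23 = e3, e3_|e23 = -e2:
e1 coeff: -v2*b12 - v3*b13 = -(1)*(2) - (-1)*(-2) = -4
e2 coeff: v1*b12 - v3*b23 = (3)*(2) - (-1)*(-4) = 2
e3 coeff: v1*b13 + v2*b23 = (3)*(-2) + (1)*(-4) = -10
v _| B = -4*e1 + 2*e2 - 10*e3


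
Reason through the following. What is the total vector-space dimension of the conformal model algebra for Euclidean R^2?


The conformal model of R^2 uses Cl(3,1): the 2 Euclidean generators plus two extra orthogonal generators e+ (e+^2 = +1) and e- (e-^2 = -1), from which the null vectors e0, einf are built.
Number of generators m = 2 + 2 = 4.
dim Cl(p,q) = 2^m = 2^4 = 16


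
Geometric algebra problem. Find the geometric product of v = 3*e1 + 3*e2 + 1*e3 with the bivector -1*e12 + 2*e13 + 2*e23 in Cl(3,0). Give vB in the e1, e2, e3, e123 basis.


vB has grade-1 (vector) and grade-3 (trivector) parts: vB = (v _| B) + (v ^ B).
Vector part <vB>_1:
  e1: -v2*b12 - v3*b13 = -(3)*(-1) - (1)*(2) = 1
  e2: v1*b12 - v3*b23 = (3)*(-1) - (1)*(2) = -5
  e3: v1*b13 + v2*b23 = (3)*(2) + (3)*(2) = 12
Trivector part <vB>_3:
  e123: v1*b23 - v2*b13 + v3*b12 = (3)*(2) - (3)*(2) + (1)*(-1) = -1
vB = 1*e1 - 5*e2 + 12*e3 - 1*e123


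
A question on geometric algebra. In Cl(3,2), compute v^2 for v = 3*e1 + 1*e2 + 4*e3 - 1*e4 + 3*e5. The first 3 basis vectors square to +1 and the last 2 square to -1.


v^2 = sum of c_i^2 * e_i^2
Positive signature terms (e_i^2 = +1): 3^2 + 1^2 + 4^2 = 26
Negative signature terms (e_j^2 = -1): (-1)^2 + 3^2 = 10
v^2 = 26 - 10 = 16


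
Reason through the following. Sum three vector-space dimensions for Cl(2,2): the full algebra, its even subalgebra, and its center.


n = 2 + 2 = 4
Total dim = 2^4 = 16
Even subalgebra dim = 2^3 = 8
n is even, so center dim = 1
Sum = 16 + 8 + 1 = 25


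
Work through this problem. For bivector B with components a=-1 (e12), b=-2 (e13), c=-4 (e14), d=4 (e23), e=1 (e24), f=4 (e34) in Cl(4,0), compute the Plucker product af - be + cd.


Plucker relation: af - be + cd
a*f = (-1)*4 = -4
b*e = (-2)*1 = -2
c*d = (-4)*4 = -16
af - be + cd = -4 - (-2) + (-16)
= -18


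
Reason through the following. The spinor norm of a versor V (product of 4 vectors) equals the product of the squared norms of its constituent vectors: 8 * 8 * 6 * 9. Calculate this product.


Spinor norm N(V) = |v1|^2 * |v2|^2 * ... * |v4|^2
= 8 * 8 * 6 * 9
Running product: 8, 64, 384, 3456
N(V) = 3456


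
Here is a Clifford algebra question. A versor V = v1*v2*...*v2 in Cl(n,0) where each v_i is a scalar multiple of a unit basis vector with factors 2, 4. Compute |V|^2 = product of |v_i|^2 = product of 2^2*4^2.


Each vector v_i has |v_i|^2 = s_i^2
Squared scales: 2^2 = 4, 4^2 = 16
|V|^2 = 4 * 16
= 64


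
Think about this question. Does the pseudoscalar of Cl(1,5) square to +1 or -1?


The pseudoscalar I = e1...e_n (product of all n generators) of Cl(p,q) satisfies I^2 = (-1)^(q + n(n-1)/2).
p = 1, q = 5, n = p + q = 6
n(n-1)/2 = 6 * 5 / 2 = 15
Exponent = q + n(n-1)/2 = 5 + 15 = 20
I^2 = (-1)^20 = +1


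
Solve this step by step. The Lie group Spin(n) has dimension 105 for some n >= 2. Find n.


dim Spin(n) = dim so(n) = n(n-1)/2.
Solve n(n-1)/2 = 105, i.e. n^2 - n - 210 = 0.
Discriminant = 1 + 8*105 = 841
n = (1 + sqrt(841))/2 = (1 + 29)/2 = 15


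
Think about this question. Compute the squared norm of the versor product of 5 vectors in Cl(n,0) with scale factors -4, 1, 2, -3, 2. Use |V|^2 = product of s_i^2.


Each vector v_i has |v_i|^2 = s_i^2
Squared scales: (-4)^2 = 16, 1^2 = 1, 2^2 = 4, (-3)^2 = 9, 2^2 = 4
|V|^2 = 16 * 1 * 4 * 9 * 4
= 2304


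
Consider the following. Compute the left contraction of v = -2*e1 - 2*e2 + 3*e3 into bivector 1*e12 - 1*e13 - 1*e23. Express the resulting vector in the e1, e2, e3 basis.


Left contraction v _| B = <vB>_1 (grade-1 part of the geometric product vB).
Using e1_|e12 = e2, e2_|e12 = -e1, e1_|e13 = e3, e3_|e13 = -e1, e2_|e23 = e3, e3_|e23 = -e2:
e1 coeff: -v2*b12 - v3*b13 = -(-2)*(1) - (3)*(-1) = 5
e2 coeff: v1*b12 - v3*b23 = (-2)*(1) - (3)*(-1) = 1
e3 coeff: v1*b13 + v2*b23 = (-2)*(-1) + (-2)*(-1) = 4
v _| B = 5*e1 + 1*e2 + 4*e3


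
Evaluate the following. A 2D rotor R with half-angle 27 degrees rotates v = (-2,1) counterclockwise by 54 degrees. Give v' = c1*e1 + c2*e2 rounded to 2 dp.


Rotor R = cos(27deg) - sin(27deg)*e12
Rotation angle theta = 2 * 27 = 54 degrees
v' = R*v*~R rotates v by theta.
cos(54deg) = 0.5878, sin(54deg) = 0.8090
v'_1 = -2*cos(54deg) - 1*sin(54deg)
= -2*0.5878 - 1*0.8090
= -1.98
v'_2 = -2*sin(54deg) + 1*cos(54deg)
= -2*0.8090 + 1*0.5878
= -1.03
v' = -1.98*e1 - 1.03*e2


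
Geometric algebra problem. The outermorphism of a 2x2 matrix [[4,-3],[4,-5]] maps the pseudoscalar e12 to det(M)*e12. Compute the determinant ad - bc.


The outermorphism of a linear map f sends e1^e2 to f(e1)^f(e2).
f(e1) = 4*e1 + 4*e2
f(e2) = -3*e1 - 5*e2
f(e1) ^ f(e2) = (4*e1 + 4*e2) ^ (-3*e1 - 5*e2)
= 4*(-5)*e12 + 4*(-3)*e21
= (-20 - (-12))*e12
= -8*e12
Coefficient = -8


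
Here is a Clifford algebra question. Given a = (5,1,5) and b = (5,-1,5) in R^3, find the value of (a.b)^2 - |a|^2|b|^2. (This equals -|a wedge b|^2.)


a . b = 5*5 + 1*(-1) + 5*5
= 25 + (-1) + 25 = 49
|a|^2 = 5^2 + 1^2 + 5^2 = 51
|b|^2 = 5^2 + (-1)^2 + 5^2 = 51
(a.b)^2 = 49^2 = 2401
|a|^2 * |b|^2 = 51 * 51 = 2601
Result = 2401 - 2601 = -200


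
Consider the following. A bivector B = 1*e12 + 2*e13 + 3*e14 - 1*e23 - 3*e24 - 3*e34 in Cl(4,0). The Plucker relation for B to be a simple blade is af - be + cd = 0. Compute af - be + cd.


Plucker relation: af - be + cd
a*f = 1*(-3) = -3
b*e = 2*(-3) = -6
c*d = 3*(-1) = -3
af - be + cd = -3 - (-6) + (-3)
= 0


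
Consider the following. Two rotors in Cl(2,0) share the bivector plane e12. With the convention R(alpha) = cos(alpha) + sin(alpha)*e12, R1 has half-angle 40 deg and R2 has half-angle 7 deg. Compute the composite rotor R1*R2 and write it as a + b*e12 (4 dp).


Same-plane rotors commute and their half-angles add:
R1*R2 = cos(a1 + a2) + sin(a1 + a2)*e12.
a1 + a2 = 40 + 7 = 47 deg
cos(47 deg) = 0.6820
sin(47 deg) = 0.7314
R1*R2 = 0.6820 + 0.7314*e12


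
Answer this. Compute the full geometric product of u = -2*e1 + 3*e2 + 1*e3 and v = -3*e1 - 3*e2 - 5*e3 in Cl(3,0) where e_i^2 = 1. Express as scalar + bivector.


In Cl(3,0): e_i^2 = 1, e_ie_j = -e_je_i for i != j.
Scalar part = u . v = (-2)*(-3) + 3*(-3) + 1*(-5)
= 6 + (-9) + (-5) = -8
e12 coeff = (-2)*(-3) - 3*(-3) = 6 - (-9) = 15
e13 coeff = (-2)*(-5) - 1*(-3) = 10 - (-3) = 13
e23 coeff = 3*(-5) - 1*(-3) = -15 - (-3) = -12
uv = -8 + 15*e12 + 13*e13 - 12*e23


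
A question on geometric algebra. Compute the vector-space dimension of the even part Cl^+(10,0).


Even subalgebra dimension = 2^(n-1)
n = 10 + 0 = 10
2^(10 - 1) = 2^9 = 512
Verification: sum of C(10,k) for even k = 1 + 45 + 210 + 210 + 45 + 1 = 512
Result = 512


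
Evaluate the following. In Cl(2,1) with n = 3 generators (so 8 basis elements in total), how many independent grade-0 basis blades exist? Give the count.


Number of grade-k basis blades in Cl(p,q) with n = p + q is C(n, k).
n = 2 + 1 = 3
C(3, 0) = 3! / (0! * 3!)
= 6 / (1 * 6)
= 1


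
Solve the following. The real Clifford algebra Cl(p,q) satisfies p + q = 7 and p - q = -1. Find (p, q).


We need p + q = 7 and p - q = -1.
Adding: 2p = 7 + (-1) = 6, so p = 3.
Then q = 7 - 3 = 4.
(p, q) = (3, 4)


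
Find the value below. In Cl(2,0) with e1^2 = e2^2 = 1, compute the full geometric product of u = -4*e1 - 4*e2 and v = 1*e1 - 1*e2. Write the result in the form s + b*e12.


Expand: (-4*e1 - 4*e2)(1*e1 - 1*e2)
= (-4)*1*e1e1 + (-4)*(-1)*e1e2 + (-4)*1*e2e1 + (-4)*(-1)*e2e2
Using e1^2 = e2^2 = 1, e2e1 = -e1e2:
Scalar part s = (-4)*1 + (-4)*(-1) = -4 + 4 = 0
Bivector part b = (-4)*(-1) - (-4)*1 = 4 - (-4) = 8
uv = 0 + 8*e12


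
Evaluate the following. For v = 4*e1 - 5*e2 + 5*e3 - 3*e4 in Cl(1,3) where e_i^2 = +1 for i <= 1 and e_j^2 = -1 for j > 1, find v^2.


v^2 = sum of c_i^2 * e_i^2
Positive signature terms (e_i^2 = +1): 4^2 = 16
Negative signature terms (e_j^2 = -1): (-5)^2 + 5^2 + (-3)^2 = 59
v^2 = 16 - 59 = -43


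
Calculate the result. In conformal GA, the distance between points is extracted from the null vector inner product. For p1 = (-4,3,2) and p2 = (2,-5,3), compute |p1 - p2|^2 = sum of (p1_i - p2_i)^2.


p1 - p2 = (-6, 8, -1)
|p1 - p2|^2 = (-6)^2 + 8^2 + (-1)^2
= 36 + 64 + 1
= 101


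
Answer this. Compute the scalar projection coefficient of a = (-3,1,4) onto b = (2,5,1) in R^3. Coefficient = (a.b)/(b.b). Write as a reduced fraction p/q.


Projection coefficient = (a . b) / (b . b)
a . b = (-3)*2 + 1*5 + 4*1
= -6 + 5 + 4 = 3
b . b = 2^2 + 5^2 + 1^2
= 4 + 25 + 1 = 30
Coefficient = 3/30
In lowest terms: 1/10


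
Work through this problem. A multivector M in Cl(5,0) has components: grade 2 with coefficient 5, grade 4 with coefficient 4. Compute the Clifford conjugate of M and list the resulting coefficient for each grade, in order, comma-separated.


Clifford conjugate sign for grade k: (-1)^(k(k+1)/2)
Grade 2: (-1)^(2*3/2) = (-1)^3 = -1, coeff 5 -> -5
Grade 4: (-1)^(4*5/2) = (-1)^10 = 1, coeff 4 -> 4
Conjugated coefficients: -5, 4


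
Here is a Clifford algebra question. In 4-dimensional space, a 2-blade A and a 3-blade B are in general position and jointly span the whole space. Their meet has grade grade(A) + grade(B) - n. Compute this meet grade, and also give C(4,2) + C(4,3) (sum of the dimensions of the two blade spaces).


Meet grade = grade(A) + grade(B) - n
= 2 + 3 - 4 = 1
C(4,2) = 6
C(4,3) = 4
dim_A + dim_B = 6 + 4 = 10


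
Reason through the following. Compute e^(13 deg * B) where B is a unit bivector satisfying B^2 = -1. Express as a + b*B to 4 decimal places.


For a unit bivector B with B^2 = -1, the exponential series gives
e^(theta*B) = cos(theta) + sin(theta)*B (the GA analogue of Euler's formula).
theta = 13 degrees = 0.226893 rad
cos(13 deg) = 0.9744
sin(13 deg) = 0.2250
exp(theta*B) = 0.9744 + 0.2250*B


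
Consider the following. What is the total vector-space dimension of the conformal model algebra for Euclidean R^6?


The conformal model of R^6 uses Cl(7,1): the 6 Euclidean generators plus two extra orthogonal generators e+ (e+^2 = +1) and e- (e-^2 = -1), from which the null vectors e0, einf are built.
Number of generators m = 6 + 2 = 8.
dim Cl(p,q) = 2^m = 2^8 = 256


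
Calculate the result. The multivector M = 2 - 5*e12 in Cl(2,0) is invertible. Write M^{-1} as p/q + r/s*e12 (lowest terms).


M = 2 - 5*e12, where e12^2 = -1.
Since M commutes with its reverse ~M = a - b*e12, M * ~M = a^2 - b^2*e12^2 = a^2 + b^2.
So M^{-1} = ~M / (a^2 + b^2) = (a - b*e12)/(a^2 + b^2).
a^2 + b^2 = 4 + 25 = 29
Scalar part = 2/29 = 2/29
Bivector coeff = 5/29 = 5/29
M^{-1} = 2/29 + 5/29*e12


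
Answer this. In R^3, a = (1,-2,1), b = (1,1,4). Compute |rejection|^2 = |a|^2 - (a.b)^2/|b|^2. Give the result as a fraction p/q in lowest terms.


|a|^2 = 1^2 + (-2)^2 + 1^2 = 6
|b|^2 = 1^2 + 1^2 + 4^2 = 18
a . b = 1*1 + (-2)*1 + 1*4 = 3
(a.b)^2 = 3^2 = 9
|rej|^2 = 6 - 9/18
= (108 - 9)/18
= 99/18
In lowest terms: 11/2


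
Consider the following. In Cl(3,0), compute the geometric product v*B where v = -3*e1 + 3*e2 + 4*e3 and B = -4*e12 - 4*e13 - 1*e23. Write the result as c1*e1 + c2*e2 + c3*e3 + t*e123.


vB has grade-1 (vector) and grade-3 (trivector) parts: vB = (v _| B) + (v ^ B).
Vector part <vB>_1:
  e1: -v2*b12 - v3*b13 = -(3)*(-4) - (4)*(-4) = 28
  e2: v1*b12 - v3*b23 = (-3)*(-4) - (4)*(-1) = 16
  e3: v1*b13 + v2*b23 = (-3)*(-4) + (3)*(-1) = 9
Trivector part <vB>_3:
  e123: v1*b23 - v2*b13 + v3*b12 = (-3)*(-1) - (3)*(-4) + (4)*(-4) = -1
vB = 28*e1 + 16*e2 + 9*e3 - 1*e123


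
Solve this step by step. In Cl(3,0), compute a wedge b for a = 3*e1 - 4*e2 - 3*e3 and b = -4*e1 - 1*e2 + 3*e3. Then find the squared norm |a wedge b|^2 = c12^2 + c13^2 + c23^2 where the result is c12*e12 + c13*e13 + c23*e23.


a wedge b = (a1*b2 - a2*b1)*e12 + (a1*b3 - a3*b1)*e13 + (a2*b3 - a3*b2)*e23
e12 coeff: 3*(-1) - (-4)*(-4) = -3 - 16 = -19
e13 coeff: 3*3 - (-3)*(-4) = 9 - 12 = -3
e23 coeff: (-4)*3 - (-3)*(-1) = -12 - 3 = -15
|a wedge b|^2 = (-19)^2 + (-3)^2 + (-15)^2
= 361 + 9 + 225
= 595


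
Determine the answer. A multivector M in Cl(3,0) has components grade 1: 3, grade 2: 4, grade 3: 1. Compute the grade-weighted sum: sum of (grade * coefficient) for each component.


Grade-weighted sum = sum of grade_k * coefficient_k
1*3 = 3
2*4 = 8
3*1 = 3
Total = 3 + 8 + 3 = 14


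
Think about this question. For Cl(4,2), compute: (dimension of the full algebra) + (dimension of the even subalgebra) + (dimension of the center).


n = 4 + 2 = 6
Total dim = 2^6 = 64
Even subalgebra dim = 2^5 = 32
n is even, so center dim = 1
Sum = 64 + 32 + 1 = 97


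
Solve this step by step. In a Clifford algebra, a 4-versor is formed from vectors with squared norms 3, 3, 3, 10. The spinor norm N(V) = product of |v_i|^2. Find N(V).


Spinor norm N(V) = |v1|^2 * |v2|^2 * ... * |v4|^2
= 3 * 3 * 3 * 10
Running product: 3, 9, 27, 270
N(V) = 270


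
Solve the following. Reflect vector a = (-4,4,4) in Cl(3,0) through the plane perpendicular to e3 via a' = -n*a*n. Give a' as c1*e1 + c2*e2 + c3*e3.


Reflection formula: a' = -n*a*n, with n = e3 (unit vector, n^2 = 1).
For reflection through hyperplane perp to e3:
The component along e3 flips sign, others stay.
a = (-4, 4, 4)
a' = (-4, 4, -4)
a' = -4*e1 + 4*e2 - 4*e3


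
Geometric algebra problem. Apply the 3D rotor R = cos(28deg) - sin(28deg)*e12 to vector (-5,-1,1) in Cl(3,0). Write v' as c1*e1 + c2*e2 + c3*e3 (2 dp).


Rotor R = cos(28deg) - sin(28deg)*e12
Rotation angle theta = 2 * 28 = 56 degrees in the e12 plane (e1 -> e2).
The component perpendicular to the plane (e3) is invariant: v'_3 = v3 = 1.00
cos(56deg) = 0.5592, sin(56deg) = 0.8290
v'_1 = v1*cos(theta) - v2*sin(theta) = -5*0.5592 - (-1)*0.8290 = -1.97
v'_2 = v1*sin(theta) + v2*cos(theta) = -5*0.8290 + (-1)*0.5592 = -4.70
v' = -1.97*e1 - 4.70*e2 + 1.00*e3


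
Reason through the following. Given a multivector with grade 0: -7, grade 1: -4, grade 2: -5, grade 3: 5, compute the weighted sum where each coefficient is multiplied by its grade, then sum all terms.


Grade-weighted sum = sum of grade_k * coefficient_k
0*(-7) = 0
1*(-4) = -4
2*(-5) = -10
3*5 = 15
Total = 0 + (-4) + (-10) + 15 = 1


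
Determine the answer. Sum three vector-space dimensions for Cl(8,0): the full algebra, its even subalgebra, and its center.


n = 8 + 0 = 8
Total dim = 2^8 = 256
Even subalgebra dim = 2^7 = 128
n is even, so center dim = 1
Sum = 256 + 128 + 1 = 385


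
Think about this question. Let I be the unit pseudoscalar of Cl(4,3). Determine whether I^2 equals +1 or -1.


The pseudoscalar I = e1...e_n (product of all n generators) of Cl(p,q) satisfies I^2 = (-1)^(q + n(n-1)/2).
p = 4, q = 3, n = p + q = 7
n(n-1)/2 = 7 * 6 / 2 = 21
Exponent = q + n(n-1)/2 = 3 + 21 = 24
I^2 = (-1)^24 = +1


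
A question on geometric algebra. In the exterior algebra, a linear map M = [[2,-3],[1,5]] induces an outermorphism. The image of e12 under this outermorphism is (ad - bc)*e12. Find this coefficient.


The outermorphism of a linear map f sends e1^e2 to f(e1)^f(e2).
f(e1) = 2*e1 + 1*e2
f(e2) = -3*e1 + 5*e2
f(e1) ^ f(e2) = (2*e1 + 1*e2) ^ (-3*e1 + 5*e2)
= 2*5*e12 + 1*(-3)*e21
= (10 - (-3))*e12
= 13*e12
Coefficient = 13


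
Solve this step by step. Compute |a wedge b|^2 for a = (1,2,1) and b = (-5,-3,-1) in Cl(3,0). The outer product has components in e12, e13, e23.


a wedge b = (a1*b2 - a2*b1)*e12 + (a1*b3 - a3*b1)*e13 + (a2*b3 - a3*b2)*e23
e12 coeff: 1*(-3) - 2*(-5) = -3 - (-10) = 7
e13 coeff: 1*(-1) - 1*(-5) = -1 - (-5) = 4
e23 coeff: 2*(-1) - 1*(-3) = -2 - (-3) = 1
|a wedge b|^2 = 7^2 + 4^2 + 1^2
= 49 + 16 + 1
= 66


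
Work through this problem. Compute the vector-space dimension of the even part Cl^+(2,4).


Even subalgebra dimension = 2^(n-1)
n = 2 + 4 = 6
2^(6 - 1) = 2^5 = 32
Verification: sum of C(6,k) for even k = 1 + 15 + 15 + 1 = 32
Result = 32


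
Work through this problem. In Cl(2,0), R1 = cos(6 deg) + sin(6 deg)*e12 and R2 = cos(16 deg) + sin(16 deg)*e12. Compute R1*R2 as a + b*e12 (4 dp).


Same-plane rotors commute and their half-angles add:
R1*R2 = cos(a1 + a2) + sin(a1 + a2)*e12.
a1 + a2 = 6 + 16 = 22 deg
cos(22 deg) = 0.9272
sin(22 deg) = 0.3746
R1*R2 = 0.9272 + 0.3746*e12


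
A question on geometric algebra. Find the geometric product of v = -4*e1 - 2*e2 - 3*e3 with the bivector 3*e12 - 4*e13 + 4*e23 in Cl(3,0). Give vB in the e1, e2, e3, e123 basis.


vB has grade-1 (vector) and grade-3 (trivector) parts: vB = (v _| B) + (v ^ B).
Vector part <vB>_1:
  e1: -v2*b12 - v3*b13 = -(-2)*(3) - (-3)*(-4) = -6
  e2: v1*b12 - v3*b23 = (-4)*(3) - (-3)*(4) = 0
  e3: v1*b13 + v2*b23 = (-4)*(-4) + (-2)*(4) = 8
Trivector part <vB>_3:
  e123: v1*b23 - v2*b13 + v3*b12 = (-4)*(4) - (-2)*(-4) + (-3)*(3) = -33
vB = -6*e1 + 0*e2 + 8*e3 - 33*e123


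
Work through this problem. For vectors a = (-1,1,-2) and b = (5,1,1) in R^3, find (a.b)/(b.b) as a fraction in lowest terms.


Projection coefficient = (a . b) / (b . b)
a . b = (-1)*5 + 1*1 + (-2)*1
= -5 + 1 + (-2) = -6
b . b = 5^2 + 1^2 + 1^2
= 25 + 1 + 1 = 27
Coefficient = -6/27
In lowest terms: -2/9


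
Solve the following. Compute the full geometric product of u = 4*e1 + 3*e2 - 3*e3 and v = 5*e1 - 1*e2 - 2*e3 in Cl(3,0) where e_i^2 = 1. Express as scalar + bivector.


In Cl(3,0): e_i^2 = 1, e_ie_j = -e_je_i for i != j.
Scalar part = u . v = 4*5 + 3*(-1) + (-3)*(-2)
= 20 + (-3) + 6 = 23
e12 coeff = 4*(-1) - 3*5 = -4 - 15 = -19
e13 coeff = 4*(-2) - (-3)*5 = -8 - (-15) = 7
e23 coeff = 3*(-2) - (-3)*(-1) = -6 - 3 = -9
uv = 23 - 19*e12 + 7*e13 - 9*e23


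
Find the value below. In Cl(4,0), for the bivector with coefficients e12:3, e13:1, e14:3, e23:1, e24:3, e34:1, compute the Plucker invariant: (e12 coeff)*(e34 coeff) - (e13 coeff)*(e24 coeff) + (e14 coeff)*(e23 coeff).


Plucker relation: af - be + cd
a*f = 3*1 = 3
b*e = 1*3 = 3
c*d = 3*1 = 3
af - be + cd = 3 - 3 + 3
= 3


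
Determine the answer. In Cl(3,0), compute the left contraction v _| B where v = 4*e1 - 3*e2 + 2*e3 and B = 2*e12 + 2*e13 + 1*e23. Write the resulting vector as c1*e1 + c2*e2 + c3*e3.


Left contraction v _| B = <vB>_1 (grade-1 part of the geometric product vB).
Using e1_|e12 = e2, e2_|e12 = -e1, e1_|e13 = e3, e3_|e13 = -e1, e2_|e23 = e3, e3_|e23 = -e2:
e1 coeff: -v2*b12 - v3*b13 = -(-3)*(2) - (2)*(2) = 2
e2 coeff: v1*b12 - v3*b23 = (4)*(2) - (2)*(1) = 6
e3 coeff: v1*b13 + v2*b23 = (4)*(2) + (-3)*(1) = 5
v _| B = 2*e1 + 6*e2 + 5*e3


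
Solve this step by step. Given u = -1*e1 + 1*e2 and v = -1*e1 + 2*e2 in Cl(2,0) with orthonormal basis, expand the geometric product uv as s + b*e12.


Expand: (-1*e1 + 1*e2)(-1*e1 + 2*e2)
= (-1)*(-1)*e1e1 + (-1)*2*e1e2 + 1*(-1)*e2e1 + 1*2*e2e2
Using e1^2 = e2^2 = 1, e2e1 = -e1e2:
Scalar part s = (-1)*(-1) + 1*2 = 1 + 2 = 3
Bivector part b = (-1)*2 - 1*(-1) = -2 - (-1) = -1
uv = 3 - 1*e12


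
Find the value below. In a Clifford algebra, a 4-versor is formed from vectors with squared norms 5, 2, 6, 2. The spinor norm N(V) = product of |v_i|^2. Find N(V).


Spinor norm N(V) = |v1|^2 * |v2|^2 * ... * |v4|^2
= 5 * 2 * 6 * 2
Running product: 5, 10, 60, 120
N(V) = 120


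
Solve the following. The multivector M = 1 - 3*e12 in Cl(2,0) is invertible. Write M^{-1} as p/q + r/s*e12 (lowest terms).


M = 1 - 3*e12, where e12^2 = -1.
Since M commutes with its reverse ~M = a - b*e12, M * ~M = a^2 - b^2*e12^2 = a^2 + b^2.
So M^{-1} = ~M / (a^2 + b^2) = (a - b*e12)/(a^2 + b^2).
a^2 + b^2 = 1 + 9 = 10
Scalar part = 1/10 = 1/10
Bivector coeff = 3/10 = 3/10
M^{-1} = 1/10 + 3/10*e12


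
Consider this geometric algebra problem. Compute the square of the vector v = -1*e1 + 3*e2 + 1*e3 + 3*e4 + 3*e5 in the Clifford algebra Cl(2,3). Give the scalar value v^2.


v^2 = sum of c_i^2 * e_i^2
Positive signature terms (e_i^2 = +1): (-1)^2 + 3^2 = 10
Negative signature terms (e_j^2 = -1): 1^2 + 3^2 + 3^2 = 19
v^2 = 10 - 19 = -9


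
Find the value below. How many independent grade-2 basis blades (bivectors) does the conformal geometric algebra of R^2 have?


The conformal model of R^2 uses Cl(3,1) with m = 2 + 2 = 4 generators.
Number of grade-2 blades = C(m, 2) = C(4, 2)
= 4*3/2 = 6


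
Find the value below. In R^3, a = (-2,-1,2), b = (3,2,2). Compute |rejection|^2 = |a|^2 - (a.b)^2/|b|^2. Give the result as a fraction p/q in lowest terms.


|a|^2 = (-2)^2 + (-1)^2 + 2^2 = 9
|b|^2 = 3^2 + 2^2 + 2^2 = 17
a . b = (-2)*3 + (-1)*2 + 2*2 = -4
(a.b)^2 = (-4)^2 = 16
|rej|^2 = 9 - 16/17
= (153 - 16)/17
= 137/17
In lowest terms: 137/17


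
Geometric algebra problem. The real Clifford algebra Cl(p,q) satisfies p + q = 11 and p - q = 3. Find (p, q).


We need p + q = 11 and p - q = 3.
Adding: 2p = 11 + 3 = 14, so p = 7.
Then q = 11 - 7 = 4.
(p, q) = (7, 4)


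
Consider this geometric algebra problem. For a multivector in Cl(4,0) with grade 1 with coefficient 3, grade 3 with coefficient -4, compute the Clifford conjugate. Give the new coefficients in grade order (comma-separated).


Clifford conjugate sign for grade k: (-1)^(k(k+1)/2)
Grade 1: (-1)^(1*2/2) = (-1)^1 = -1, coeff 3 -> -3
Grade 3: (-1)^(3*4/2) = (-1)^6 = 1, coeff -4 -> -4
Conjugated coefficients: -3, -4


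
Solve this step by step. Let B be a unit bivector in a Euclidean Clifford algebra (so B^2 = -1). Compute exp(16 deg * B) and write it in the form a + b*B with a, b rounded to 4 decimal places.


For a unit bivector B with B^2 = -1, the exponential series gives
e^(theta*B) = cos(theta) + sin(theta)*B (the GA analogue of Euler's formula).
theta = 16 degrees = 0.279253 rad
cos(16 deg) = 0.9613
sin(16 deg) = 0.2756
exp(theta*B) = 0.9613 + 0.2756*B


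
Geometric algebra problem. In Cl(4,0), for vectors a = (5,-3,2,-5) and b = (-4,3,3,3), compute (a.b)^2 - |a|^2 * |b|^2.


a . b = 5*(-4) + (-3)*3 + 2*3 + (-5)*3
= -20 + (-9) + 6 + (-15) = -38
|a|^2 = 5^2 + (-3)^2 + 2^2 + (-5)^2 = 63
|b|^2 = (-4)^2 + 3^2 + 3^2 + 3^2 = 43
(a.b)^2 = (-38)^2 = 1444
|a|^2 * |b|^2 = 63 * 43 = 2709
Result = 1444 - 2709 = -1265


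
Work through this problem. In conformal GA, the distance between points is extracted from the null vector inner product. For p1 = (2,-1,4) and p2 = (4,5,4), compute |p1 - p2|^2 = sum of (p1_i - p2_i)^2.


p1 - p2 = (-2, -6, 0)
|p1 - p2|^2 = (-2)^2 + (-6)^2 + 0^2
= 4 + 36 + 0
= 40


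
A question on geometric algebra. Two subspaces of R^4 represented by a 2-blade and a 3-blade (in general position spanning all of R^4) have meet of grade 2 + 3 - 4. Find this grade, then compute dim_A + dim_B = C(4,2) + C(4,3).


Meet grade = grade(A) + grade(B) - n
= 2 + 3 - 4 = 1
C(4,2) = 6
C(4,3) = 4
dim_A + dim_B = 6 + 4 = 10


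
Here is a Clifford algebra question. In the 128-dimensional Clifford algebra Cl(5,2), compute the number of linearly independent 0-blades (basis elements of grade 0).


Number of grade-k basis blades in Cl(p,q) with n = p + q is C(n, k).
n = 5 + 2 = 7
C(7, 0) = 7! / (0! * 7!)
= 5040 / (1 * 5040)
= 1


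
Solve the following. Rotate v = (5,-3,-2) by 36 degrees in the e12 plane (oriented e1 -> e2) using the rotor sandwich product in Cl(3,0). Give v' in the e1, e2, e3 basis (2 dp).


Rotor R = cos(18deg) - sin(18deg)*e12
Rotation angle theta = 2 * 18 = 36 degrees in the e12 plane (e1 -> e2).
The component perpendicular to the plane (e3) is invariant: v'_3 = v3 = -2.00
cos(36deg) = 0.8090, sin(36deg) = 0.5878
v'_1 = v1*cos(theta) - v2*sin(theta) = 5*0.8090 - (-3)*0.5878 = 5.81
v'_2 = v1*sin(theta) + v2*cos(theta) = 5*0.5878 + (-3)*0.8090 = 0.51
v' = 5.81*e1 + 0.51*e2 - 2.00*e3


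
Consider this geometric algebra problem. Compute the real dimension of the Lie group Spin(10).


Spin(n) double-covers SO(n); both have Lie algebra so(n) of dimension n(n-1)/2.
n = 10
n(n-1) = 10 * 9 = 90
dim Spin(10) = 90/2 = 45


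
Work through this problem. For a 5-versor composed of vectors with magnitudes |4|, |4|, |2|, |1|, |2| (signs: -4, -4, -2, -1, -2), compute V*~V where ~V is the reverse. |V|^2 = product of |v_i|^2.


Each vector v_i has |v_i|^2 = s_i^2
Squared scales: (-4)^2 = 16, (-4)^2 = 16, (-2)^2 = 4, (-1)^2 = 1, (-2)^2 = 4
|V|^2 = 16 * 16 * 4 * 1 * 4
= 4096


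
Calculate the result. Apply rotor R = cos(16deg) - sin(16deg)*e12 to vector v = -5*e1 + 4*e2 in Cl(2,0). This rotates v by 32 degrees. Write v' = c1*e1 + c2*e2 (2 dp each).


Rotor R = cos(16deg) - sin(16deg)*e12
Rotation angle theta = 2 * 16 = 32 degrees
v' = R*v*~R rotates v by theta.
cos(32deg) = 0.8480, sin(32deg) = 0.5299
v'_1 = -5*cos(32deg) - 4*sin(32deg)
= -5*0.8480 - 4*0.5299
= -6.36
v'_2 = -5*sin(32deg) + 4*cos(32deg)
= -5*0.5299 + 4*0.8480
= 0.74
v' = -6.36*e1 + 0.74*e2


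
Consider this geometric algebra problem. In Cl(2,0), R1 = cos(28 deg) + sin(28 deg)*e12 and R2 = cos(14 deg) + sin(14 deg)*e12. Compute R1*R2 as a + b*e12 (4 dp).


Same-plane rotors commute and their half-angles add:
R1*R2 = cos(a1 + a2) + sin(a1 + a2)*e12.
a1 + a2 = 28 + 14 = 42 deg
cos(42 deg) = 0.7431
sin(42 deg) = 0.6691
R1*R2 = 0.7431 + 0.6691*e12


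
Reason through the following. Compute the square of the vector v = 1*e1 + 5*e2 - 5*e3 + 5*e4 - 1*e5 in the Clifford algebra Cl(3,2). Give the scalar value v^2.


v^2 = sum of c_i^2 * e_i^2
Positive signature terms (e_i^2 = +1): 1^2 + 5^2 + (-5)^2 = 51
Negative signature terms (e_j^2 = -1): 5^2 + (-1)^2 = 26
v^2 = 51 - 26 = 25
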